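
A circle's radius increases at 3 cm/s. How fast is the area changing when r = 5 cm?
30π cm²/s

A = πr²
dA/dt = 2πr · dr/dt = 2π(5)(3) = 30π cm²/s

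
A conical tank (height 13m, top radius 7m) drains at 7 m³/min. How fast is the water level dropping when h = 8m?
169/(448π) ≈ 0.1201 m/min

r/h = 7/13, so r = (7/13)h
V = (1/3)πr²h = (1/3)π((7/13)h)²h = (49/507)πh³
dV/dh = (49/169)πh²
dh/dt = (dV/dt)/(dV/dh) = -7/((49/169)π·8²) = -169/(448π) m/min
The level is dropping at 169/(448π) ≈ 0.1201 m/min.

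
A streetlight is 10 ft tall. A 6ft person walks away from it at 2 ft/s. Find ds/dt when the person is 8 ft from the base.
3 ft/s

By similar triangles: 10/(x+s) = 6/s
Solving: s = 6x/4
ds/dt = 6/4 · dx/dt = 3/2 · 2 = 3 ft/s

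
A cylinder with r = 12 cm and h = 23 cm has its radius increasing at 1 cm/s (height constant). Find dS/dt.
94π cm²/s

S = 2πrh + 2πr² (lateral + bases)
dS/dt = (2πh + 4πr)·dr/dt = (2π·23 + 4π·12)·1
= 94π cm²/s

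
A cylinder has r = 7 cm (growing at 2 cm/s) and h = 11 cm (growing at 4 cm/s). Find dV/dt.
504π cm³/s

V = πr²h
dV/dt = 2πrh·dr/dt + πr²·dh/dt
= 2π(7)(11)(2) + π(7)²(4)
= 504π cm³/s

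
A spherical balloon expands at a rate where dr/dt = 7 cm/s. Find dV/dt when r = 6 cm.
1008π cm³/s

V = (4/3)πr³
dV/dt = dV/dr · dr/dt = 4πr² · 7
At r = 6: dV/dt = 1008π cm³/s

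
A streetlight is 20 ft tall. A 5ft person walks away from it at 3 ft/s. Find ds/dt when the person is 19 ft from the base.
1 ft/s

By similar triangles: 20/(x+s) = 5/s
Solving: s = 5x/15
ds/dt = 5/15 · dx/dt = 1/3 · 3 = 1 ft/s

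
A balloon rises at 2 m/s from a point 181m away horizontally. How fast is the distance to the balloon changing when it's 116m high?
232√46217/46217 ≈ 1.079 m/s

z² = 181² + y²
z = √(181² + 116²) = √46217
dz/dt = y/z · dy/dt = 116/√46217 · 2 = 232√46217/46217 ≈ 1.079 m/s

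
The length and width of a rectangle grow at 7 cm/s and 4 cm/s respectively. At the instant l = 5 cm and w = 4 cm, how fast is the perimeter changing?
22 cm/s

P = 2(l + w)
dP/dt = 2(dl/dt + dw/dt) = 2(7 + 4) = 22 cm/s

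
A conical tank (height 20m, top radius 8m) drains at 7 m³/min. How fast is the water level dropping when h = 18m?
175/(1296π) ≈ 0.04298 m/min

r/h = 8/20, so r = (2/5)h
V = (1/3)πr²h = (1/3)π((2/5)h)²h = (4/75)πh³
dV/dh = (4/25)πh²
dh/dt = (dV/dt)/(dV/dh) = -7/((4/25)π·18²) = -175/(1296π) m/min
The level is dropping at 175/(1296π) ≈ 0.04298 m/min.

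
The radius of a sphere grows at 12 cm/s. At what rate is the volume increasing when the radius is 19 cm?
17328π cm³/s

V = (4/3)πr³
dV/dt = dV/dr · dr/dt = 4πr² · 12
At r = 19: dV/dt = 17328π cm³/s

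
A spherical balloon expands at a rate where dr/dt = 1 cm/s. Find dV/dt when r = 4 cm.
64π cm³/s

V = (4/3)πr³
dV/dt = dV/dr · dr/dt = 4πr² · 1
At r = 4: dV/dt = 64π cm³/s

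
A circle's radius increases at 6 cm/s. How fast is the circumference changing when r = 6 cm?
12π cm/s

C = 2πr
dC/dt = 2π · dr/dt = 2π · 6 = 12π cm/s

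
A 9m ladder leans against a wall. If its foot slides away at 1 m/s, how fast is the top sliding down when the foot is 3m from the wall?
√2/4 ≈ 0.3536 m/s

x² + y² = 9²
2x·dx/dt + 2y·dy/dt = 0
dy/dt = -x/y · dx/dt = -3/(6√2) · 1 = -√2/4 m/s
The top is descending at √2/4 ≈ 0.3536 m/s.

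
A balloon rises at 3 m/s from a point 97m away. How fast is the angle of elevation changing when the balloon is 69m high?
0.020536 rad/s

tan(θ) = y/97
sec²(θ) · dθ/dt = (1/97) · dy/dt
dθ/dt = cos²(θ)/97 · 3 = 97/(97² + 69²) · 3
dθ/dt = 0.020536 rad/s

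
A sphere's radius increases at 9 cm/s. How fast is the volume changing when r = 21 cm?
15876π cm³/s

V = (4/3)πr³
dV/dt = dV/dr · dr/dt = 4πr² · 9
At r = 21: dV/dt = 15876π cm³/s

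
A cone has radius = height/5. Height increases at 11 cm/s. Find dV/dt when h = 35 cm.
539π cm³/s

V = (1/3)π(h/5)²h = πh³/75
dV/dt = πh²/25 · 11
At h = 35: dV/dt = 539π cm³/s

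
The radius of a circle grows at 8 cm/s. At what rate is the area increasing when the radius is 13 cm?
208π cm²/s

A = πr²
dA/dt = 2πr · dr/dt = 2π(13)(8) = 208π cm²/s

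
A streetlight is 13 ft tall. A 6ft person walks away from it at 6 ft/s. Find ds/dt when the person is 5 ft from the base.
36/7 ft/s

By similar triangles: 13/(x+s) = 6/s
Solving: s = 6x/7
ds/dt = 6/7 · dx/dt = 6/7 · 6 = 36/7 ft/s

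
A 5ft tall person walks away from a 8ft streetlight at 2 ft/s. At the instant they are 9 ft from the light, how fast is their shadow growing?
10/3 ft/s

By similar triangles: 8/(x+s) = 5/s
Solving: s = 5x/3
ds/dt = 5/3 · dx/dt = 5/3 · 2 = 10/3 ft/s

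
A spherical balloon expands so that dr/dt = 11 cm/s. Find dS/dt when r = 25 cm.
2200π cm²/s

S = 4πr²
dS/dt = dS/dr · dr/dt = 8πr · 11
At r = 25: dS/dt = 2200π cm²/s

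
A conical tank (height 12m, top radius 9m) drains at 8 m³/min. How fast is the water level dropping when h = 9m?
128/(729π) ≈ 0.05589 m/min

r/h = 9/12, so r = (3/4)h
V = (1/3)πr²h = (1/3)π((3/4)h)²h = (3/16)πh³
dV/dh = (9/16)πh²
dh/dt = (dV/dt)/(dV/dh) = -8/((9/16)π·9²) = -128/(729π) m/min
The level is dropping at 128/(729π) ≈ 0.05589 m/min.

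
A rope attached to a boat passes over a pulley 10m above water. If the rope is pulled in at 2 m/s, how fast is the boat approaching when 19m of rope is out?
38√29/87 ≈ 2.352 m/s

rope² = x² + 10²
x = √(19² - 10²) = 3√29
dx/dt = (rope/x) · d(rope)/dt = (19/(3√29)) · (-2) = -38√29/87 m/s
The boat approaches at 38√29/87 ≈ 2.352 m/s.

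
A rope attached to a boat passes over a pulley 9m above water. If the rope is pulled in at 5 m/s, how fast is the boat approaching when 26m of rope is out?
26√595/119 ≈ 5.329 m/s

rope² = x² + 9²
x = √(26² - 9²) = √595
dx/dt = (rope/x) · d(rope)/dt = (26/√595) · (-5) = -26√595/119 m/s
The boat approaches at 26√595/119 ≈ 5.329 m/s.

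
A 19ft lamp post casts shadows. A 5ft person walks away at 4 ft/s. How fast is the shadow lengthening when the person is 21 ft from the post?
10/7 ft/s

By similar triangles: 19/(x+s) = 5/s
Solving: s = 5x/14
ds/dt = 5/14 · dx/dt = 5/14 · 4 = 10/7 ft/s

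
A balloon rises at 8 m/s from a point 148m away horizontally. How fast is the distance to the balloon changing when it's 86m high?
344√293/1465 ≈ 4.019 m/s

z² = 148² + y²
z = √(148² + 86²) = 10√293
dz/dt = y/z · dy/dt = 86/(10√293) · 8 = 344√293/1465 ≈ 4.019 m/s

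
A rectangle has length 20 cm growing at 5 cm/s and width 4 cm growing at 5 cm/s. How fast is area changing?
120 cm²/s

A = lw
dA/dt = w·dl/dt + l·dw/dt = 4·5 + 20·5 = 120 cm²/s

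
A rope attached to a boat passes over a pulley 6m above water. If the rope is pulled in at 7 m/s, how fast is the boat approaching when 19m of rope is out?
133√13/65 ≈ 7.378 m/s

rope² = x² + 6²
x = √(19² - 6²) = 5√13
dx/dt = (rope/x) · d(rope)/dt = (19/(5√13)) · (-7) = -133√13/65 m/s
The boat approaches at 133√13/65 ≈ 7.378 m/s.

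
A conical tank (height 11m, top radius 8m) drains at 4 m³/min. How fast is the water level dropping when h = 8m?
121/(1024π) ≈ 0.03761 m/min

r/h = 8/11, so r = (8/11)h
V = (1/3)πr²h = (1/3)π((8/11)h)²h = (64/363)πh³
dV/dh = (64/121)πh²
dh/dt = (dV/dt)/(dV/dh) = -4/((64/121)π·8²) = -121/(1024π) m/min
The level is dropping at 121/(1024π) ≈ 0.03761 m/min.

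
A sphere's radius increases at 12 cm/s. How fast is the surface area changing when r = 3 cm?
288π cm²/s

S = 4πr²
dS/dt = dS/dr · dr/dt = 8πr · 12
At r = 3: dS/dt = 288π cm²/s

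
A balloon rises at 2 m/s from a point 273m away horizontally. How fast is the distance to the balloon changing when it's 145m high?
145√95554/47777 ≈ 0.9382 m/s

z² = 273² + y²
z = √(273² + 145²) = √95554
dz/dt = y/z · dy/dt = 145/√95554 · 2 = 145√95554/47777 ≈ 0.9382 m/s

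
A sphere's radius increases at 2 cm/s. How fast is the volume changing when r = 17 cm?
2312π cm³/s

V = (4/3)πr³
dV/dt = dV/dr · dr/dt = 4πr² · 2
At r = 17: dV/dt = 2312π cm³/s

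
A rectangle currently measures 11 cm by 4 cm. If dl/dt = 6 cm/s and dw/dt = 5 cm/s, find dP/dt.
22 cm/s

P = 2(l + w)
dP/dt = 2(dl/dt + dw/dt) = 2(6 + 5) = 22 cm/s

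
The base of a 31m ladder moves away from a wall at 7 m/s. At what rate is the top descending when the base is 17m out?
17√42/24 ≈ 4.591 m/s

x² + y² = 31²
2x·dx/dt + 2y·dy/dt = 0
dy/dt = -x/y · dx/dt = -17/(4√42) · 7 = -17√42/24 m/s
The top is descending at 17√42/24 ≈ 4.591 m/s.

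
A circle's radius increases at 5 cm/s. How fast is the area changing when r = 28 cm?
280π cm²/s

A = πr²
dA/dt = 2πr · dr/dt = 2π(28)(5) = 280π cm²/s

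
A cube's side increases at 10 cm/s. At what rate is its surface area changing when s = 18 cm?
2160 cm²/s

A = 6s²
dA/dt = 12s · ds/dt = 12·18·10 = 2160 cm²/s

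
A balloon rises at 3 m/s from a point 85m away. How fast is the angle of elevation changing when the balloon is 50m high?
0.026221 rad/s

tan(θ) = y/85
sec²(θ) · dθ/dt = (1/85) · dy/dt
dθ/dt = cos²(θ)/85 · 3 = 85/(85² + 50²) · 3
dθ/dt = 0.026221 rad/s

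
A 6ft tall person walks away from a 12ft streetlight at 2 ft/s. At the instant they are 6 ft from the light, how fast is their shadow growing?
2 ft/s

By similar triangles: 12/(x+s) = 6/s
Solving: s = 6x/6
ds/dt = 6/6 · dx/dt = 1 · 2 = 2 ft/s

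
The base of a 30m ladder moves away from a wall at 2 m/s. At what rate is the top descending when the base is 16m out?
16√161/161 ≈ 1.261 m/s

x² + y² = 30²
2x·dx/dt + 2y·dy/dt = 0
dy/dt = -x/y · dx/dt = -16/(2√161) · 2 = -16√161/161 m/s
The top is descending at 16√161/161 ≈ 1.261 m/s.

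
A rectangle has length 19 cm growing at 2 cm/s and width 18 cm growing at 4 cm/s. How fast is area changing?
112 cm²/s

A = lw
dA/dt = w·dl/dt + l·dw/dt = 18·2 + 19·4 = 112 cm²/s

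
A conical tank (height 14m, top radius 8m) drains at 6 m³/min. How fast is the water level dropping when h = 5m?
147/(200π) ≈ 0.234 m/min

r/h = 8/14, so r = (4/7)h
V = (1/3)πr²h = (1/3)π((4/7)h)²h = (16/147)πh³
dV/dh = (16/49)πh²
dh/dt = (dV/dt)/(dV/dh) = -6/((16/49)π·5²) = -147/(200π) m/min
The level is dropping at 147/(200π) ≈ 0.234 m/min.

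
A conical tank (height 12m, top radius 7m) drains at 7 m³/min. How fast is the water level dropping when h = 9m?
16/(63π) ≈ 0.08084 m/min

r/h = 7/12, so r = (7/12)h
V = (1/3)πr²h = (1/3)π((7/12)h)²h = (49/432)πh³
dV/dh = (49/144)πh²
dh/dt = (dV/dt)/(dV/dh) = -7/((49/144)π·9²) = -16/(63π) m/min
The level is dropping at 16/(63π) ≈ 0.08084 m/min.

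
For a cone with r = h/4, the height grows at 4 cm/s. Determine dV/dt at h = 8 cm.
16π cm³/s

V = (1/3)π(h/4)²h = πh³/48
dV/dt = πh²/16 · 4
At h = 8: dV/dt = 16π cm³/s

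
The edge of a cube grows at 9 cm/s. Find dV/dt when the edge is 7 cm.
1323 cm³/s

V = s³
dV/dt = 3s² · ds/dt = 3·7²·9 = 1323 cm³/s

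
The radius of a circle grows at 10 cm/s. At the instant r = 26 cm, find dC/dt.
20π cm/s

C = 2πr
dC/dt = 2π · dr/dt = 2π · 10 = 20π cm/s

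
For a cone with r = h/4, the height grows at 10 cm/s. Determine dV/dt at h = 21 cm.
2205π/8 cm³/s

V = (1/3)π(h/4)²h = πh³/48
dV/dt = πh²/16 · 10
At h = 21: dV/dt = 2205π/8 cm³/s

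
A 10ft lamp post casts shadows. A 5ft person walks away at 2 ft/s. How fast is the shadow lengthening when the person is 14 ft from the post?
2 ft/s

By similar triangles: 10/(x+s) = 5/s
Solving: s = 5x/5
ds/dt = 5/5 · dx/dt = 1 · 2 = 2 ft/s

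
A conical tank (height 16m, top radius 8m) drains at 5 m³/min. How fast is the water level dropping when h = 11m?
20/(121π) ≈ 0.05261 m/min

r/h = 8/16, so r = (1/2)h
V = (1/3)πr²h = (1/3)π((1/2)h)²h = (1/12)πh³
dV/dh = (1/4)πh²
dh/dt = (dV/dt)/(dV/dh) = -5/((1/4)π·11²) = -20/(121π) m/min
The level is dropping at 20/(121π) ≈ 0.05261 m/min.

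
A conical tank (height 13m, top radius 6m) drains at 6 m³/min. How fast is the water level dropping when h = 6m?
169/(216π) ≈ 0.249 m/min

r/h = 6/13, so r = (6/13)h
V = (1/3)πr²h = (1/3)π((6/13)h)²h = (12/169)πh³
dV/dh = (36/169)πh²
dh/dt = (dV/dt)/(dV/dh) = -6/((36/169)π·6²) = -169/(216π) m/min
The level is dropping at 169/(216π) ≈ 0.249 m/min.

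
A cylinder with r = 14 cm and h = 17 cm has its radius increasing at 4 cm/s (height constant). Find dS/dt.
360π cm²/s

S = 2πrh + 2πr² (lateral + bases)
dS/dt = (2πh + 4πr)·dr/dt = (2π·17 + 4π·14)·4
= 360π cm²/s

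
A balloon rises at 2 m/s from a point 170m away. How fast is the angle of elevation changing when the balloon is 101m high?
0.008695 rad/s

tan(θ) = y/170
sec²(θ) · dθ/dt = (1/170) · dy/dt
dθ/dt = cos²(θ)/170 · 2 = 170/(170² + 101²) · 2
dθ/dt = 0.008695 rad/s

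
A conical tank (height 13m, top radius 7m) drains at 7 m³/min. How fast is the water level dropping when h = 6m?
169/(252π) ≈ 0.2135 m/min

r/h = 7/13, so r = (7/13)h
V = (1/3)πr²h = (1/3)π((7/13)h)²h = (49/507)πh³
dV/dh = (49/169)πh²
dh/dt = (dV/dt)/(dV/dh) = -7/((49/169)π·6²) = -169/(252π) m/min
The level is dropping at 169/(252π) ≈ 0.2135 m/min.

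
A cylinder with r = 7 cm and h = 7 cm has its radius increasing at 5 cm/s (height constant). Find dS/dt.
210π cm²/s

S = 2πrh + 2πr² (lateral + bases)
dS/dt = (2πh + 4πr)·dr/dt = (2π·7 + 4π·7)·5
= 210π cm²/s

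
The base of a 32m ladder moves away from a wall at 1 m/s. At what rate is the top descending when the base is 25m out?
25√399/399 ≈ 1.252 m/s

x² + y² = 32²
2x·dx/dt + 2y·dy/dt = 0
dy/dt = -x/y · dx/dt = -25/√399 · 1 = -25√399/399 m/s
The top is descending at 25√399/399 ≈ 1.252 m/s.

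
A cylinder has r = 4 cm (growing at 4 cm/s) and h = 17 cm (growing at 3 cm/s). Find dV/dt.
592π cm³/s

V = πr²h
dV/dt = 2πrh·dr/dt + πr²·dh/dt
= 2π(4)(17)(4) + π(4)²(3)
= 592π cm³/s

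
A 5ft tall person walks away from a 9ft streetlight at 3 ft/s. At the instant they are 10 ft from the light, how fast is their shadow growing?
15/4 ft/s

By similar triangles: 9/(x+s) = 5/s
Solving: s = 5x/4
ds/dt = 5/4 · dx/dt = 5/4 · 3 = 15/4 ft/s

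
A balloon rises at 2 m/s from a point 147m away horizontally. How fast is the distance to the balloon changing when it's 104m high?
208√1297/6485 ≈ 1.155 m/s

z² = 147² + y²
z = √(147² + 104²) = 5√1297
dz/dt = y/z · dy/dt = 104/(5√1297) · 2 = 208√1297/6485 ≈ 1.155 m/s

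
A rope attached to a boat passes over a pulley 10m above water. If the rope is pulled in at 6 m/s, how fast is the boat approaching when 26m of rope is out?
13/2 = 6.5 m/s

rope² = x² + 10²
x = √(26² - 10²) = 24
dx/dt = (rope/x) · d(rope)/dt = (26/24) · (-6) = -13/2 m/s
The boat approaches at 13/2 = 6.5 m/s.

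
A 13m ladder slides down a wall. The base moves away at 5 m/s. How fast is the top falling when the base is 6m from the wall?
30√133/133 ≈ 2.601 m/s

x² + y² = 13²
2x·dx/dt + 2y·dy/dt = 0
dy/dt = -x/y · dx/dt = -6/√133 · 5 = -30√133/133 m/s
The top is descending at 30√133/133 ≈ 2.601 m/s.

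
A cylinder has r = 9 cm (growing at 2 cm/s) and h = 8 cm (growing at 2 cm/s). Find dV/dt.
450π cm³/s

V = πr²h
dV/dt = 2πrh·dr/dt + πr²·dh/dt
= 2π(9)(8)(2) + π(9)²(2)
= 450π cm³/s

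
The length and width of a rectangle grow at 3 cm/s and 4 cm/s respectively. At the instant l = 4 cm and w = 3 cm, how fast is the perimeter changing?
14 cm/s

P = 2(l + w)
dP/dt = 2(dl/dt + dw/dt) = 2(3 + 4) = 14 cm/s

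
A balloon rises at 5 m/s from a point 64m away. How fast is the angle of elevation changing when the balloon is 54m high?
0.045636 rad/s

tan(θ) = y/64
sec²(θ) · dθ/dt = (1/64) · dy/dt
dθ/dt = cos²(θ)/64 · 5 = 64/(64² + 54²) · 5
dθ/dt = 0.045636 rad/s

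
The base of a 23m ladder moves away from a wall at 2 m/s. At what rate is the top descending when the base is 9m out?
9√7/28 ≈ 0.8504 m/s

x² + y² = 23²
2x·dx/dt + 2y·dy/dt = 0
dy/dt = -x/y · dx/dt = -9/(8√7) · 2 = -9√7/28 m/s
The top is descending at 9√7/28 ≈ 0.8504 m/s.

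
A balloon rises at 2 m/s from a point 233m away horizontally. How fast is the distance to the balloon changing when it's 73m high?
73√59618/29809 ≈ 0.5979 m/s

z² = 233² + y²
z = √(233² + 73²) = √59618
dz/dt = y/z · dy/dt = 73/√59618 · 2 = 73√59618/29809 ≈ 0.5979 m/s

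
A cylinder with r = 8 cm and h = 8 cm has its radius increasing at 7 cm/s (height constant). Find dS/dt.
336π cm²/s

S = 2πrh + 2πr² (lateral + bases)
dS/dt = (2πh + 4πr)·dr/dt = (2π·8 + 4π·8)·7
= 336π cm²/s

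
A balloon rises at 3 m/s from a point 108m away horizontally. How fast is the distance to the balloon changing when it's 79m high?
237√17905/17905 ≈ 1.771 m/s

z² = 108² + y²
z = √(108² + 79²) = √17905
dz/dt = y/z · dy/dt = 79/√17905 · 3 = 237√17905/17905 ≈ 1.771 m/s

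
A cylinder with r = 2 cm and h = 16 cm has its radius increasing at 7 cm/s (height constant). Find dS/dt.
280π cm²/s

S = 2πrh + 2πr² (lateral + bases)
dS/dt = (2πh + 4πr)·dr/dt = (2π·16 + 4π·2)·7
= 280π cm²/s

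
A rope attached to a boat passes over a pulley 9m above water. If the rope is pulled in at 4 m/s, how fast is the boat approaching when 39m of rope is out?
13√10/10 ≈ 4.111 m/s

rope² = x² + 9²
x = √(39² - 9²) = 12√10
dx/dt = (rope/x) · d(rope)/dt = (39/(12√10)) · (-4) = -13√10/10 m/s
The boat approaches at 13√10/10 ≈ 4.111 m/s.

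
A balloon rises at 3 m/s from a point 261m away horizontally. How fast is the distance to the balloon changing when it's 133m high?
399√85810/85810 ≈ 1.362 m/s

z² = 261² + y²
z = √(261² + 133²) = √85810
dz/dt = y/z · dy/dt = 133/√85810 · 3 = 399√85810/85810 ≈ 1.362 m/s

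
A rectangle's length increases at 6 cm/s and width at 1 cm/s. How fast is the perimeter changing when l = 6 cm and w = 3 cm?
14 cm/s

P = 2(l + w)
dP/dt = 2(dl/dt + dw/dt) = 2(6 + 1) = 14 cm/s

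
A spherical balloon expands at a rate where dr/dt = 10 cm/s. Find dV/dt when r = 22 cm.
19360π cm³/s

V = (4/3)πr³
dV/dt = dV/dr · dr/dt = 4πr² · 10
At r = 22: dV/dt = 19360π cm³/s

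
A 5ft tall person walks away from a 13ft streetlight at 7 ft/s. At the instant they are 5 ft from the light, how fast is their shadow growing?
35/8 ft/s

By similar triangles: 13/(x+s) = 5/s
Solving: s = 5x/8
ds/dt = 5/8 · dx/dt = 5/8 · 7 = 35/8 ft/s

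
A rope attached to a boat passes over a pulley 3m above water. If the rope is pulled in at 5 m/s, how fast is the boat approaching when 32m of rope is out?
32√1015/203 ≈ 5.022 m/s

rope² = x² + 3²
x = √(32² - 3²) = √1015
dx/dt = (rope/x) · d(rope)/dt = (32/√1015) · (-5) = -32√1015/203 m/s
The boat approaches at 32√1015/203 ≈ 5.022 m/s.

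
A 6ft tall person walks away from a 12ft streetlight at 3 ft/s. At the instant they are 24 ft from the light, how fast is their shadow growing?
3 ft/s

By similar triangles: 12/(x+s) = 6/s
Solving: s = 6x/6
ds/dt = 6/6 · dx/dt = 1 · 3 = 3 ft/s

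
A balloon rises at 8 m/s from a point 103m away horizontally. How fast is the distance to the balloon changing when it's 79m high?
316√674/1685 ≈ 4.869 m/s

z² = 103² + y²
z = √(103² + 79²) = 5√674
dz/dt = y/z · dy/dt = 79/(5√674) · 8 = 316√674/1685 ≈ 4.869 m/s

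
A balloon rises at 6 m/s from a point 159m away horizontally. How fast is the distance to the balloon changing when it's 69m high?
69√3338/1669 ≈ 2.389 m/s

z² = 159² + y²
z = √(159² + 69²) = 3√3338
dz/dt = y/z · dy/dt = 69/(3√3338) · 6 = 69√3338/1669 ≈ 2.389 m/s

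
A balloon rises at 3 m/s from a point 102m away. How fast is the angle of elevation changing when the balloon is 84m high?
0.017526 rad/s

tan(θ) = y/102
sec²(θ) · dθ/dt = (1/102) · dy/dt
dθ/dt = cos²(θ)/102 · 3 = 102/(102² + 84²) · 3
dθ/dt = 0.017526 rad/s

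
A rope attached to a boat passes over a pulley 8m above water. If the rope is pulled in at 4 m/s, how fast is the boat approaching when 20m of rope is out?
20√21/21 ≈ 4.364 m/s

rope² = x² + 8²
x = √(20² - 8²) = 4√21
dx/dt = (rope/x) · d(rope)/dt = (20/(4√21)) · (-4) = -20√21/21 m/s
The boat approaches at 20√21/21 ≈ 4.364 m/s.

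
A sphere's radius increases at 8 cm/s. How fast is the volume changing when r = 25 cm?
20000π cm³/s

V = (4/3)πr³
dV/dt = dV/dr · dr/dt = 4πr² · 8
At r = 25: dV/dt = 20000π cm³/s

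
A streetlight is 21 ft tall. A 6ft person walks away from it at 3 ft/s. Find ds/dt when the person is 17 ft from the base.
6/5 ft/s

By similar triangles: 21/(x+s) = 6/s
Solving: s = 6x/15
ds/dt = 6/15 · dx/dt = 2/5 · 3 = 6/5 ft/s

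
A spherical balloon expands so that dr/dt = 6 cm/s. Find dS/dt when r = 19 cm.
912π cm²/s

S = 4πr²
dS/dt = dS/dr · dr/dt = 8πr · 6
At r = 19: dS/dt = 912π cm²/s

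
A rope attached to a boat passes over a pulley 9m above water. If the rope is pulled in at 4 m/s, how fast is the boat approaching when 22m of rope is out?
88√403/403 ≈ 4.384 m/s

rope² = x² + 9²
x = √(22² - 9²) = √403
dx/dt = (rope/x) · d(rope)/dt = (22/√403) · (-4) = -88√403/403 m/s
The boat approaches at 88√403/403 ≈ 4.384 m/s.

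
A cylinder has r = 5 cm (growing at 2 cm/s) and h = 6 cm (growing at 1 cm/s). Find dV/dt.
145π cm³/s

V = πr²h
dV/dt = 2πrh·dr/dt + πr²·dh/dt
= 2π(5)(6)(2) + π(5)²(1)
= 145π cm³/s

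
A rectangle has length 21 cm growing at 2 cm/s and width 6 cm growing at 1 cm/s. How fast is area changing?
33 cm²/s

A = lw
dA/dt = w·dl/dt + l·dw/dt = 6·2 + 21·1 = 33 cm²/s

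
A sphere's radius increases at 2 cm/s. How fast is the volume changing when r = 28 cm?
6272π cm³/s

V = (4/3)πr³
dV/dt = dV/dr · dr/dt = 4πr² · 2
At r = 28: dV/dt = 6272π cm³/s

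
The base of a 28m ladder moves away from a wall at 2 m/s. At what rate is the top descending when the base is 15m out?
30√559/559 ≈ 1.269 m/s

x² + y² = 28²
2x·dx/dt + 2y·dy/dt = 0
dy/dt = -x/y · dx/dt = -15/√559 · 2 = -30√559/559 m/s
The top is descending at 30√559/559 ≈ 1.269 m/s.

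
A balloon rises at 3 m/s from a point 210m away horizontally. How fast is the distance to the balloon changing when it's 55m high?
33√1885/1885 ≈ 0.7601 m/s

z² = 210² + y²
z = √(210² + 55²) = 5√1885
dz/dt = y/z · dy/dt = 55/(5√1885) · 3 = 33√1885/1885 ≈ 0.7601 m/s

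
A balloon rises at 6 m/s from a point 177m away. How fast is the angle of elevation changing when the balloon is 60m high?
0.030405 rad/s

tan(θ) = y/177
sec²(θ) · dθ/dt = (1/177) · dy/dt
dθ/dt = cos²(θ)/177 · 6 = 177/(177² + 60²) · 6
dθ/dt = 0.030405 rad/s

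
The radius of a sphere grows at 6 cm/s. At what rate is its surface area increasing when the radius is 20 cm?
960π cm²/s

S = 4πr²
dS/dt = dS/dr · dr/dt = 8πr · 6
At r = 20: dS/dt = 960π cm²/s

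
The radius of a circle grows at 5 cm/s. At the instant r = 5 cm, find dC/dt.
10π cm/s

C = 2πr
dC/dt = 2π · dr/dt = 2π · 5 = 10π cm/s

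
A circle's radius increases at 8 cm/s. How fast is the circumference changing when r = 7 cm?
16π cm/s

C = 2πr
dC/dt = 2π · dr/dt = 2π · 8 = 16π cm/s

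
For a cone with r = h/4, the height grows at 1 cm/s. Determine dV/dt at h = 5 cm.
25π/16 cm³/s

V = (1/3)π(h/4)²h = πh³/48
dV/dt = πh²/16 · 1
At h = 5: dV/dt = 25π/16 cm³/s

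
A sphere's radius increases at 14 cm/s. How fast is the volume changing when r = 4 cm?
896π cm³/s

V = (4/3)πr³
dV/dt = dV/dr · dr/dt = 4πr² · 14
At r = 4: dV/dt = 896π cm³/s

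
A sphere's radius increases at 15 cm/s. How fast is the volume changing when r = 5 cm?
1500π cm³/s

V = (4/3)πr³
dV/dt = dV/dr · dr/dt = 4πr² · 15
At r = 5: dV/dt = 1500π cm³/s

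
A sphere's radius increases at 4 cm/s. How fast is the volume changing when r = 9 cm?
1296π cm³/s

V = (4/3)πr³
dV/dt = dV/dr · dr/dt = 4πr² · 4
At r = 9: dV/dt = 1296π cm³/s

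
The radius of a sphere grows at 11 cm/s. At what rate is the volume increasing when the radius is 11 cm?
5324π cm³/s

V = (4/3)πr³
dV/dt = dV/dr · dr/dt = 4πr² · 11
At r = 11: dV/dt = 5324π cm³/s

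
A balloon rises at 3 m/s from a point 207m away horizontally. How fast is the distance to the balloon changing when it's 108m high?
36√673/673 ≈ 1.388 m/s

z² = 207² + y²
z = √(207² + 108²) = 9√673
dz/dt = y/z · dy/dt = 108/(9√673) · 3 = 36√673/673 ≈ 1.388 m/s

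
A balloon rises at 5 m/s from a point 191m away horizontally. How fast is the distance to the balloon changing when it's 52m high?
52√39185/7837 ≈ 1.313 m/s

z² = 191² + y²
z = √(191² + 52²) = √39185
dz/dt = y/z · dy/dt = 52/√39185 · 5 = 52√39185/7837 ≈ 1.313 m/s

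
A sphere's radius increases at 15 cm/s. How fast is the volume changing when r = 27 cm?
43740π cm³/s

V = (4/3)πr³
dV/dt = dV/dr · dr/dt = 4πr² · 15
At r = 27: dV/dt = 43740π cm³/s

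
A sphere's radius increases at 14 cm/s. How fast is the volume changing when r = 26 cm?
37856π cm³/s

V = (4/3)πr³
dV/dt = dV/dr · dr/dt = 4πr² · 14
At r = 26: dV/dt = 37856π cm³/s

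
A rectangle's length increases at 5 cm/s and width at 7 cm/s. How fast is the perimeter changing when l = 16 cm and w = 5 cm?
24 cm/s

P = 2(l + w)
dP/dt = 2(dl/dt + dw/dt) = 2(5 + 7) = 24 cm/s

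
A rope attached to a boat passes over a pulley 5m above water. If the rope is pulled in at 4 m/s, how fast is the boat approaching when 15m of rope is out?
3√2 ≈ 4.243 m/s

rope² = x² + 5²
x = √(15² - 5²) = 10√2
dx/dt = (rope/x) · d(rope)/dt = (15/(10√2)) · (-4) = -3√2 m/s
The boat approaches at 3√2 ≈ 4.243 m/s.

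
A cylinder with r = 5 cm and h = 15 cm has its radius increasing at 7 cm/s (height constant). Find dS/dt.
350π cm²/s

S = 2πrh + 2πr² (lateral + bases)
dS/dt = (2πh + 4πr)·dr/dt = (2π·15 + 4π·5)·7
= 350π cm²/s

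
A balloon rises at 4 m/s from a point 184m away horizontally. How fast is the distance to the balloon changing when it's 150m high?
300√14089/14089 ≈ 2.527 m/s

z² = 184² + y²
z = √(184² + 150²) = 2√14089
dz/dt = y/z · dy/dt = 150/(2√14089) · 4 = 300√14089/14089 ≈ 2.527 m/s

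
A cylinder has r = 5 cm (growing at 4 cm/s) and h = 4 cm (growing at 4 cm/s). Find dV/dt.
260π cm³/s

V = πr²h
dV/dt = 2πrh·dr/dt + πr²·dh/dt
= 2π(5)(4)(4) + π(5)²(4)
= 260π cm³/s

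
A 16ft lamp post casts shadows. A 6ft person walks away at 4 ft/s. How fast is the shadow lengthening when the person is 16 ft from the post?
12/5 ft/s

By similar triangles: 16/(x+s) = 6/s
Solving: s = 6x/10
ds/dt = 6/10 · dx/dt = 3/5 · 4 = 12/5 ft/s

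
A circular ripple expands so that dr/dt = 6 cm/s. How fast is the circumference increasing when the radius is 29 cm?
12π cm/s

C = 2πr
dC/dt = 2π · dr/dt = 2π · 6 = 12π cm/s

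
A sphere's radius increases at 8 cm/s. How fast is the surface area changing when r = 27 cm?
1728π cm²/s

S = 4πr²
dS/dt = dS/dr · dr/dt = 8πr · 8
At r = 27: dS/dt = 1728π cm²/s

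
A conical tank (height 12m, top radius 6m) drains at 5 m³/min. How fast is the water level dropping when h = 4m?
5/(4π) ≈ 0.3979 m/min

r/h = 6/12, so r = (1/2)h
V = (1/3)πr²h = (1/3)π((1/2)h)²h = (1/12)πh³
dV/dh = (1/4)πh²
dh/dt = (dV/dt)/(dV/dh) = -5/((1/4)π·4²) = -5/(4π) m/min
The level is dropping at 5/(4π) ≈ 0.3979 m/min.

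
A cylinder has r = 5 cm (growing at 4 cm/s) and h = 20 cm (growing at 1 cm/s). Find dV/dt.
825π cm³/s

V = πr²h
dV/dt = 2πrh·dr/dt + πr²·dh/dt
= 2π(5)(20)(4) + π(5)²(1)
= 825π cm³/s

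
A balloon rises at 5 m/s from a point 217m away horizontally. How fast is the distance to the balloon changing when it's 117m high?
585√60778/60778 ≈ 2.373 m/s

z² = 217² + y²
z = √(217² + 117²) = √60778
dz/dt = y/z · dy/dt = 117/√60778 · 5 = 585√60778/60778 ≈ 2.373 m/s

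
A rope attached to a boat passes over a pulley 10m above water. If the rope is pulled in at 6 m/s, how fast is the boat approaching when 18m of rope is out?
27√14/14 ≈ 7.216 m/s

rope² = x² + 10²
x = √(18² - 10²) = 4√14
dx/dt = (rope/x) · d(rope)/dt = (18/(4√14)) · (-6) = -27√14/14 m/s
The boat approaches at 27√14/14 ≈ 7.216 m/s.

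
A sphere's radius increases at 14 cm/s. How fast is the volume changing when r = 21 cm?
24696π cm³/s

V = (4/3)πr³
dV/dt = dV/dr · dr/dt = 4πr² · 14
At r = 21: dV/dt = 24696π cm³/s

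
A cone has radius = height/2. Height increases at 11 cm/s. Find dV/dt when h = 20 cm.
1100π cm³/s

V = (1/3)π(h/2)²h = πh³/12
dV/dt = πh²/4 · 11
At h = 20: dV/dt = 1100π cm³/s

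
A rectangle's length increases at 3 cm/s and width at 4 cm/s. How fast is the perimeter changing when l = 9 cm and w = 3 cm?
14 cm/s

P = 2(l + w)
dP/dt = 2(dl/dt + dw/dt) = 2(3 + 4) = 14 cm/s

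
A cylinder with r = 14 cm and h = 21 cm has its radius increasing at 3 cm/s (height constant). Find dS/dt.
294π cm²/s

S = 2πrh + 2πr² (lateral + bases)
dS/dt = (2πh + 4πr)·dr/dt = (2π·21 + 4π·14)·3
= 294π cm²/s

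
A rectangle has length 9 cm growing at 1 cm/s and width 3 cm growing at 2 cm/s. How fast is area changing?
21 cm²/s

A = lw
dA/dt = w·dl/dt + l·dw/dt = 3·1 + 9·2 = 21 cm²/s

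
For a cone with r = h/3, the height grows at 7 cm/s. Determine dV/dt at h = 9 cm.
63π cm³/s

V = (1/3)π(h/3)²h = πh³/27
dV/dt = πh²/9 · 7
At h = 9: dV/dt = 63π cm³/s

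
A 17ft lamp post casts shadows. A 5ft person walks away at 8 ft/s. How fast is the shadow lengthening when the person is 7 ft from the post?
10/3 ft/s

By similar triangles: 17/(x+s) = 5/s
Solving: s = 5x/12
ds/dt = 5/12 · dx/dt = 5/12 · 8 = 10/3 ft/s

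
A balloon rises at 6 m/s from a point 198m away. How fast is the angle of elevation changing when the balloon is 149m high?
0.019347 rad/s

tan(θ) = y/198
sec²(θ) · dθ/dt = (1/198) · dy/dt
dθ/dt = cos²(θ)/198 · 6 = 198/(198² + 149²) · 6
dθ/dt = 0.019347 rad/s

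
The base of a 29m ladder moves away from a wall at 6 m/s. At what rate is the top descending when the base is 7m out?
7√22/22 ≈ 1.492 m/s

x² + y² = 29²
2x·dx/dt + 2y·dy/dt = 0
dy/dt = -x/y · dx/dt = -7/(6√22) · 6 = -7√22/22 m/s
The top is descending at 7√22/22 ≈ 1.492 m/s.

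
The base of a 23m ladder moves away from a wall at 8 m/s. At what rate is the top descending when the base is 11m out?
22√102/51 ≈ 4.357 m/s

x² + y² = 23²
2x·dx/dt + 2y·dy/dt = 0
dy/dt = -x/y · dx/dt = -11/(2√102) · 8 = -22√102/51 m/s
The top is descending at 22√102/51 ≈ 4.357 m/s.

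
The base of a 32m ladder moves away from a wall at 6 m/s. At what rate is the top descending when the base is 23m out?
46√55/55 ≈ 6.203 m/s

x² + y² = 32²
2x·dx/dt + 2y·dy/dt = 0
dy/dt = -x/y · dx/dt = -23/(3√55) · 6 = -46√55/55 m/s
The top is descending at 46√55/55 ≈ 6.203 m/s.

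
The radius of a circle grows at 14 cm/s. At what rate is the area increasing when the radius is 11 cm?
308π cm²/s

A = πr²
dA/dt = 2πr · dr/dt = 2π(11)(14) = 308π cm²/s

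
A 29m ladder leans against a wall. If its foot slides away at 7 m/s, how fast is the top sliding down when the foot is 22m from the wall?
22√357/51 ≈ 8.151 m/s

x² + y² = 29²
2x·dx/dt + 2y·dy/dt = 0
dy/dt = -x/y · dx/dt = -22/√357 · 7 = -22√357/51 m/s
The top is descending at 22√357/51 ≈ 8.151 m/s.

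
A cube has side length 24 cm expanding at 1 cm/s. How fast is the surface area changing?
288 cm²/s

A = 6s²
dA/dt = 12s · ds/dt = 12·24·1 = 288 cm²/s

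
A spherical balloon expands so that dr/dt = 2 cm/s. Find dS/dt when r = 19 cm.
304π cm²/s

S = 4πr²
dS/dt = dS/dr · dr/dt = 8πr · 2
At r = 19: dS/dt = 304π cm²/s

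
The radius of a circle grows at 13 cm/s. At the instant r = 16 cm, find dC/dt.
26π cm/s

C = 2πr
dC/dt = 2π · dr/dt = 2π · 13 = 26π cm/s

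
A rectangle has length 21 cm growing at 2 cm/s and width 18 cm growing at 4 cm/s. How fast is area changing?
120 cm²/s

A = lw
dA/dt = w·dl/dt + l·dw/dt = 18·2 + 21·4 = 120 cm²/s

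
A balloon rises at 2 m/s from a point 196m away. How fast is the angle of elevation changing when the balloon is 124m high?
0.007287 rad/s

tan(θ) = y/196
sec²(θ) · dθ/dt = (1/196) · dy/dt
dθ/dt = cos²(θ)/196 · 2 = 196/(196² + 124²) · 2
dθ/dt = 0.007287 rad/s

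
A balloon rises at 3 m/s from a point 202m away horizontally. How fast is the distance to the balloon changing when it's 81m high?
243√47365/47365 ≈ 1.117 m/s

z² = 202² + y²
z = √(202² + 81²) = √47365
dz/dt = y/z · dy/dt = 81/√47365 · 3 = 243√47365/47365 ≈ 1.117 m/s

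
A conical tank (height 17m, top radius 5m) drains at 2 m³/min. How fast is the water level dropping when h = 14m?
289/(2450π) ≈ 0.03755 m/min

r/h = 5/17, so r = (5/17)h
V = (1/3)πr²h = (1/3)π((5/17)h)²h = (25/867)πh³
dV/dh = (25/289)πh²
dh/dt = (dV/dt)/(dV/dh) = -2/((25/289)π·14²) = -289/(2450π) m/min
The level is dropping at 289/(2450π) ≈ 0.03755 m/min.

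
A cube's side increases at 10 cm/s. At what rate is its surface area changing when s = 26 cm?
3120 cm²/s

A = 6s²
dA/dt = 12s · ds/dt = 12·26·10 = 3120 cm²/s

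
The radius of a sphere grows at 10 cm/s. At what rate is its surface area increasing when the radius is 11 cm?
880π cm²/s

S = 4πr²
dS/dt = dS/dr · dr/dt = 8πr · 10
At r = 11: dS/dt = 880π cm²/s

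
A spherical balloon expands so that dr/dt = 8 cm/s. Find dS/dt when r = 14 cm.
896π cm²/s

S = 4πr²
dS/dt = dS/dr · dr/dt = 8πr · 8
At r = 14: dS/dt = 896π cm²/s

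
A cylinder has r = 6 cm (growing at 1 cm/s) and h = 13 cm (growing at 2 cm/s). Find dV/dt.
228π cm³/s

V = πr²h
dV/dt = 2πrh·dr/dt + πr²·dh/dt
= 2π(6)(13)(1) + π(6)²(2)
= 228π cm³/s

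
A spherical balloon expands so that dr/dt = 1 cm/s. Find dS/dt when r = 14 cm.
112π cm²/s

S = 4πr²
dS/dt = dS/dr · dr/dt = 8πr · 1
At r = 14: dS/dt = 112π cm²/s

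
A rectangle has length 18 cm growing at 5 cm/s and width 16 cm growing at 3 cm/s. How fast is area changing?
134 cm²/s

A = lw
dA/dt = w·dl/dt + l·dw/dt = 16·5 + 18·3 = 134 cm²/s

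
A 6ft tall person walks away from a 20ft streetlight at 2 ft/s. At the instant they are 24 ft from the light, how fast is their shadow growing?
6/7 ft/s

By similar triangles: 20/(x+s) = 6/s
Solving: s = 6x/14
ds/dt = 6/14 · dx/dt = 3/7 · 2 = 6/7 ft/s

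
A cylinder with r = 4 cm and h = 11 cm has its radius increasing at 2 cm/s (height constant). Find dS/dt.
76π cm²/s

S = 2πrh + 2πr² (lateral + bases)
dS/dt = (2πh + 4πr)·dr/dt = (2π·11 + 4π·4)·2
= 76π cm²/s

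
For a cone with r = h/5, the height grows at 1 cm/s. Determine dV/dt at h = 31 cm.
961π/25 cm³/s

V = (1/3)π(h/5)²h = πh³/75
dV/dt = πh²/25 · 1
At h = 31: dV/dt = 961π/25 cm³/s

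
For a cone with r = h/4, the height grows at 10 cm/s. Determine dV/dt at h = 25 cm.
3125π/8 cm³/s

V = (1/3)π(h/4)²h = πh³/48
dV/dt = πh²/16 · 10
At h = 25: dV/dt = 3125π/8 cm³/s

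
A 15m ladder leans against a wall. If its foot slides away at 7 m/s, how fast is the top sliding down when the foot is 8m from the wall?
8√161/23 ≈ 4.413 m/s

x² + y² = 15²
2x·dx/dt + 2y·dy/dt = 0
dy/dt = -x/y · dx/dt = -8/√161 · 7 = -8√161/23 m/s
The top is descending at 8√161/23 ≈ 4.413 m/s.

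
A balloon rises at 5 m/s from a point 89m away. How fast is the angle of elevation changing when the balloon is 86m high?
0.029053 rad/s

tan(θ) = y/89
sec²(θ) · dθ/dt = (1/89) · dy/dt
dθ/dt = cos²(θ)/89 · 5 = 89/(89² + 86²) · 5
dθ/dt = 0.029053 rad/s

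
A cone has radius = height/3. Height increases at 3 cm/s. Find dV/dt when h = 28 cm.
784π/3 cm³/s

V = (1/3)π(h/3)²h = πh³/27
dV/dt = πh²/9 · 3
At h = 28: dV/dt = 784π/3 cm³/s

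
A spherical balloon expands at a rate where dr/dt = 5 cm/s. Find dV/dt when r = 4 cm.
320π cm³/s

V = (4/3)πr³
dV/dt = dV/dr · dr/dt = 4πr² · 5
At r = 4: dV/dt = 320π cm³/s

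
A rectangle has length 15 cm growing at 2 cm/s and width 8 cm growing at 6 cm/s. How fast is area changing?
106 cm²/s

A = lw
dA/dt = w·dl/dt + l·dw/dt = 8·2 + 15·6 = 106 cm²/s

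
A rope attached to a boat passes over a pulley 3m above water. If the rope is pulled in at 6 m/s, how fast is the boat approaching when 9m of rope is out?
9√2/2 ≈ 6.364 m/s

rope² = x² + 3²
x = √(9² - 3²) = 6√2
dx/dt = (rope/x) · d(rope)/dt = (9/(6√2)) · (-6) = -9√2/2 m/s
The boat approaches at 9√2/2 ≈ 6.364 m/s.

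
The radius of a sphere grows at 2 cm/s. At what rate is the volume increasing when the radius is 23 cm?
4232π cm³/s

V = (4/3)πr³
dV/dt = dV/dr · dr/dt = 4πr² · 2
At r = 23: dV/dt = 4232π cm³/s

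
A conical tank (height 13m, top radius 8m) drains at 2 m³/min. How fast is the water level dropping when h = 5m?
169/(800π) ≈ 0.06724 m/min

r/h = 8/13, so r = (8/13)h
V = (1/3)πr²h = (1/3)π((8/13)h)²h = (64/507)πh³
dV/dh = (64/169)πh²
dh/dt = (dV/dt)/(dV/dh) = -2/((64/169)π·5²) = -169/(800π) m/min
The level is dropping at 169/(800π) ≈ 0.06724 m/min.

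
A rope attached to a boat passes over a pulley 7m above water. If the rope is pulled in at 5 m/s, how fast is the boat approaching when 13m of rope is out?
13√30/12 ≈ 5.934 m/s

rope² = x² + 7²
x = √(13² - 7²) = 2√30
dx/dt = (rope/x) · d(rope)/dt = (13/(2√30)) · (-5) = -13√30/12 m/s
The boat approaches at 13√30/12 ≈ 5.934 m/s.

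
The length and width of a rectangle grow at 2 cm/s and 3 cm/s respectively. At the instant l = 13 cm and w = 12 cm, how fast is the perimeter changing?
10 cm/s

P = 2(l + w)
dP/dt = 2(dl/dt + dw/dt) = 2(2 + 3) = 10 cm/s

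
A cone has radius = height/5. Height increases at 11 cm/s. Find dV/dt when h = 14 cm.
2156π/25 cm³/s

V = (1/3)π(h/5)²h = πh³/75
dV/dt = πh²/25 · 11
At h = 14: dV/dt = 2156π/25 cm³/s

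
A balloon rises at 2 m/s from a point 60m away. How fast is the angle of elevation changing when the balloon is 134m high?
0.005567 rad/s

tan(θ) = y/60
sec²(θ) · dθ/dt = (1/60) · dy/dt
dθ/dt = cos²(θ)/60 · 2 = 60/(60² + 134²) · 2
dθ/dt = 0.005567 rad/s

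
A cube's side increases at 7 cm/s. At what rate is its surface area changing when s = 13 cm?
1092 cm²/s

A = 6s²
dA/dt = 12s · ds/dt = 12·13·7 = 1092 cm²/s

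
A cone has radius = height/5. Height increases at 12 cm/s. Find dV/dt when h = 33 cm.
13068π/25 cm³/s

V = (1/3)π(h/5)²h = πh³/75
dV/dt = πh²/25 · 12
At h = 33: dV/dt = 13068π/25 cm³/s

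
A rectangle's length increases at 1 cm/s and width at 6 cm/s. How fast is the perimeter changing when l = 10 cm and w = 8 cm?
14 cm/s

P = 2(l + w)
dP/dt = 2(dl/dt + dw/dt) = 2(1 + 6) = 14 cm/s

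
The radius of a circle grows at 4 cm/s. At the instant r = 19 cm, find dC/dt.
8π cm/s

C = 2πr
dC/dt = 2π · dr/dt = 2π · 4 = 8π cm/s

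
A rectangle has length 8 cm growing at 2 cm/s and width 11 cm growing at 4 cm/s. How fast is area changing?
54 cm²/s

A = lw
dA/dt = w·dl/dt + l·dw/dt = 11·2 + 8·4 = 54 cm²/s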